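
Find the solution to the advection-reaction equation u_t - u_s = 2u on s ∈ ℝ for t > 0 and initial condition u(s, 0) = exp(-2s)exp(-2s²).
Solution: Substitute u = exp(-2s)w.
Then u_s = exp(-2s)(w_s - 2w), u_t = exp(-2s)w_t; substituting and dividing by exp(-2s), the lower-order terms cancel: w_t - w_s = 0 (standard advection equation).
Data for w: w(s,0) = exp(2s)u(s,0) = exp(-2s²).
By characteristics (ds/dt = -1), w(s,t) = f(s + t) with f = w(·, 0).
So w(s,t) = exp(-2(s + t)²), and u(s,t) = exp(-2s)w(s,t).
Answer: u(s, t) = exp(-2s)exp(-2(s + t)²)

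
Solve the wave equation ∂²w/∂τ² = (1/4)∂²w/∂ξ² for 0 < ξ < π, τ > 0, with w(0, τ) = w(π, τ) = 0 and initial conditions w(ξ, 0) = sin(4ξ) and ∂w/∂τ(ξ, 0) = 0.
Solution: Separating variables: w = Σ [A_n cos(ω_n τ) + B_n sin(ω_n τ)] sin(nξ), ω_n = n/2. From ICs: A_4=1.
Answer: w(ξ, τ) = sin(4ξ)cos(2τ)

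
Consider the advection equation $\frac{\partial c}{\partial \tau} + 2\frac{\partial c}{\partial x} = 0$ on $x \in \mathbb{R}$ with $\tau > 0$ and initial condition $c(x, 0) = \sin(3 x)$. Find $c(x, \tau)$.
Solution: By characteristics ($dx/d\tau = 2$), $c(x,\tau) = f(x - 2\tau)$ with $f = c( \cdot , 0)$.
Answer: $c(x, \tau) = - \sin(6 \tau - 3 x)$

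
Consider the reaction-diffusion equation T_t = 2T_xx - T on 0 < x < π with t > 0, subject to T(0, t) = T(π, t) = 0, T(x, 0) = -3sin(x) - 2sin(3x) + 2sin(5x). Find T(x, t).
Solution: Substitute T = exp(-t)u, i.e. u = exp(t)T.
By the product rule, T_t = exp(-t)(u_t - u), T_xx = exp(-t)u_xx.
Substituting into the PDE and dividing by exp(-t): u_t - u = 2u_xx - u.
The lower-order terms cancel, leaving the standard heat equation u_t = 2u_xx.
Initial data for u: u(x,0) = T(x,0) = -3sin(x) - 2sin(3x) + 2sin(5x). The boundary conditions carry over: u(0,t) = u(π,t) = 0.
Solve for u:
  Using separation of variables u = X(x)G(t):
  Eigenfunctions: sin(nx), n = 1, 2, 3, ...
  General solution: u(x, t) = Σ c_n sin(nx) exp(-2n² t)
  Matching u(x,0) = -3sin(x) - 2sin(3x) + 2sin(5x) term by term: c_1=-3, c_3=-2, c_5=2.
Hence u(x,t) = -3exp(-2t)sin(x) - 2exp(-18t)sin(3x) + 2exp(-50t)sin(5x).
Transform back: T(x,t) = exp(-t)u(x,t).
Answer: T(x, t) = -3exp(-3t)sin(x) - 2exp(-19t)sin(3x) + 2exp(-51t)sin(5x)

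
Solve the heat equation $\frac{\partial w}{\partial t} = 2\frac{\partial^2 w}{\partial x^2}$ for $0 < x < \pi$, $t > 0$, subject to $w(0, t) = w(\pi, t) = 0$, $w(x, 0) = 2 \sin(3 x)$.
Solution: Using separation of variables $w = X(x)T(t)$:
Eigenfunctions: $\sin(nx)$, $n = 1, 2, 3, \ldots$
General solution: $w(x, t) = \sum c_n \sin(nx) e^{-2n^2 t}$
Matching $w(x,0) = 2 \sin(3 x)$ term by term: $c_3=2$.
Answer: $w(x, t) = 2 e^{-18 t} \sin(3 x)$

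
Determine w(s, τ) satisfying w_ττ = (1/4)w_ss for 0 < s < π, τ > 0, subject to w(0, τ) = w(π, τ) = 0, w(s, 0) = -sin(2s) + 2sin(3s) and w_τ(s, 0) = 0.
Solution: Separating variables: w = Σ [A_n cos(ω_n τ) + B_n sin(ω_n τ)] sin(ns), ω_n = n/2. From ICs: A_2=-1, A_3=2.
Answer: w(s, τ) = -sin(2s)cos(τ) + 2sin(3s)cos(3τ/2)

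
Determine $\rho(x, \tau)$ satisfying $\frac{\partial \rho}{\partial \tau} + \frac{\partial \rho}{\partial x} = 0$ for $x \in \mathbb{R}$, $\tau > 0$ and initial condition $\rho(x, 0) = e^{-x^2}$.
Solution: By method of characteristics (waves move right with speed 1):
Along characteristics $x - \tau =$ const, $\rho$ is constant, so $\rho(x,\tau) = f(x - \tau)$ with $f = \rho( \cdot , 0)$.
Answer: $\rho(x, \tau) = e^{-(-\tau + x)^2}$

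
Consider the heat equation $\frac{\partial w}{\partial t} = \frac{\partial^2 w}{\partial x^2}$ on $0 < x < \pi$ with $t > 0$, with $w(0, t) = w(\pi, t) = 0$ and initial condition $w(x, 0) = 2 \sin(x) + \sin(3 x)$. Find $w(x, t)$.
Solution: Using separation of variables $w = X(x)T(t)$:
Eigenfunctions: $\sin(nx)$, $n = 1, 2, 3, \ldots$
General solution: $w(x, t) = \sum c_n \sin(nx) e^{-n^2 t}$
Matching $w(x,0) = 2 \sin(x) + \sin(3 x)$ term by term: $c_1=2, c_3=1$.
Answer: $w(x, t) = 2 e^{-t} \sin(x) + e^{-9 t} \sin(3 x)$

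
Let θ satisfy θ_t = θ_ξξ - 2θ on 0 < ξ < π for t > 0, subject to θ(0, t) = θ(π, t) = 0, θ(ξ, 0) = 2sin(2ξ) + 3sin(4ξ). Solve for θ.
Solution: Substitute θ = exp(-2t)u.
Then θ_t = exp(-2t)(u_t - 2u), θ_ξξ = exp(-2t)u_ξξ; substituting and dividing by exp(-2t), the lower-order terms cancel: u_t = u_ξξ (standard heat equation).
Data for u: u(ξ,0) = θ(ξ,0) = 2sin(2ξ) + 3sin(4ξ). The boundary conditions carry over: u(0,t) = u(π,t) = 0.
Separating variables: u = Σ c_n exp(-n²t) sin(nξ). From u(ξ,0) = 2sin(2ξ) + 3sin(4ξ): c_2=2, c_4=3.
So u(ξ,t) = 2exp(-4t)sin(2ξ) + 3exp(-16t)sin(4ξ), and θ(ξ,t) = exp(-2t)u(ξ,t).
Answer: θ(ξ, t) = 2exp(-6t)sin(2ξ) + 3exp(-18t)sin(4ξ)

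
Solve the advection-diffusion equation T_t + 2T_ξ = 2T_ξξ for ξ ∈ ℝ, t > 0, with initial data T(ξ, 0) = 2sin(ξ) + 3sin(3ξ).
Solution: Moving frame: η = ξ - 2t, σ = t, T = u(η,σ), so T_t = u_σ - 2u_η and T_ξξ = u_ηη.
Hence T_t + 2T_ξ = u_σ and the PDE becomes the heat equation u_σ = 2u_ηη on η ∈ ℝ.
Initial data: u(η,0) = T(η,0) = 2sin(η) + 3sin(3η). Each mode sin(nη) decays as exp(-2n²σ) on ℝ, so u(η,σ) = Σ c_n exp(-2n²σ) sin(nη) with c_1=2, c_3=3: u(η,σ) = 2exp(-2σ)sin(η) + 3exp(-18σ)sin(3η).
Substituting back: T(ξ,t) = u(ξ - 2t, t).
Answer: T(ξ, t) = -2exp(-2t)sin(2t - ξ) - 3exp(-18t)sin(6t - 3ξ)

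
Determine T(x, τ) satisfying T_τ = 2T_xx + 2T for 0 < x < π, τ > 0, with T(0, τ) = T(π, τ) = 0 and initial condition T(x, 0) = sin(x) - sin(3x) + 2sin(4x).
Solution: Substitute T = exp(2τ)u, i.e. u = exp(-2τ)T.
By the product rule, T_τ = exp(2τ)(u_τ + 2u), T_xx = exp(2τ)u_xx.
Substituting into the PDE and dividing by exp(2τ): u_τ + 2u = 2u_xx + 2u.
The lower-order terms cancel, leaving the standard heat equation u_τ = 2u_xx.
Initial data for u: u(x,0) = T(x,0) = sin(x) - sin(3x) + 2sin(4x). The boundary conditions carry over: u(0,τ) = u(π,τ) = 0.
Solve for u:
  Using separation of variables u = X(x)G(τ):
  Eigenfunctions: sin(nx), n = 1, 2, 3, ...
  General solution: u(x, τ) = Σ c_n sin(nx) exp(-2n² τ)
  Matching u(x,0) = sin(x) - sin(3x) + 2sin(4x) term by term: c_1=1, c_3=-1, c_4=2.
Hence u(x,τ) = exp(-2τ)sin(x) - exp(-18τ)sin(3x) + 2exp(-32τ)sin(4x).
Transform back: T(x,τ) = exp(2τ)u(x,τ).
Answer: T(x, τ) = sin(x) - exp(-16τ)sin(3x) + 2exp(-30τ)sin(4x)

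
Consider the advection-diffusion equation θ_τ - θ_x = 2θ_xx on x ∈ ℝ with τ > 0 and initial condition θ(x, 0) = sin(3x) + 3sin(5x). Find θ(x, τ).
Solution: Change to a moving frame: let η = x + τ, σ = τ and write θ(x,τ) = u(η,σ).
By the chain rule θ_τ = u_σ + u_η, θ_x = u_η, θ_xx = u_ηη.
Then θ_τ - θ_x = u_σ: the advection term cancels and the PDE becomes the heat equation u_σ = 2u_ηη on η ∈ ℝ.
Initial data: u(η,0) = θ(η,0) = sin(3η) + 3sin(5η).
On η ∈ ℝ each mode satisfies (sin(nη))″ = -n² sin(nη), so exp(-2n²σ) sin(nη) solves the heat equation; by superposition u(η,σ) = Σ c_n exp(-2n²σ) sin(nη).
Reading off the coefficients: c_3=1, c_5=3, so u(η,σ) = exp(-18σ)sin(3η) + 3exp(-50σ)sin(5η).
Substituting back η = x + τ, σ = τ: θ(x,τ) = u(x + τ, τ).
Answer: θ(x, τ) = exp(-18τ)sin(3x + 3τ) + 3exp(-50τ)sin(5x + 5τ)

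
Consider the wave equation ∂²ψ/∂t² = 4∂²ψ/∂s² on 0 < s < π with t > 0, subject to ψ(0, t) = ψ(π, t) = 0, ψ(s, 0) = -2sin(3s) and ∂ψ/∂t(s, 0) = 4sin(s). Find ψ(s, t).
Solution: Using separation of variables ψ = X(s)T(t):
Eigenfunctions: sin(ns), n = 1, 2, 3, ...
General solution: ψ(s, t) = Σ [A_n cos(2n t) + B_n sin(2n t)] sin(ns)
From ψ(s,0) = -2sin(3s): A_3=-2. From ψ_t(s,0) = 4sin(s), using ψ_t(s,0) = Σ ω_n B_n sin(ns) with ω_n = 2n: B_1 = 4/2 = 2.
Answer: ψ(s, t) = 2sin(s)sin(2t) - 2sin(3s)cos(6t)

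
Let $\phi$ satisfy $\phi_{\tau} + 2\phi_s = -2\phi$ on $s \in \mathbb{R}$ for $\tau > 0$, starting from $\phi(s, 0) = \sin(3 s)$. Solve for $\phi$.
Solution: Substitute $\phi = e^{-2\tau}u$, i.e. $u = e^{2\tau}\phi$.
By the product rule, $\phi_{\tau} = e^{-2\tau}(u_{\tau} - 2u)$, $\phi_s = e^{-2\tau}u_s$.
Substituting into the PDE and dividing by $e^{-2\tau}$: $u_{\tau} - 2u + 2u_s = -2u$.
The lower-order terms cancel, leaving the standard advection equation $u_{\tau} + 2u_s = 0$.
Initial data for $u$: $u(s,0) = \phi(s,0) = \sin(3 s)$.
Solve for $u$:
  By method of characteristics (waves move right with speed 2):
  Along characteristics $s - 2\tau =$ const, $u$ is constant, so $u(s,\tau) = f(s - 2\tau)$ with $f = u( \cdot , 0)$.
Hence $u(s,\tau) = \sin(3 s - 6 \tau)$.
Transform back: $\phi(s,\tau) = e^{-2\tau}u(s,\tau)$.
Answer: $\phi(s, \tau) = - e^{-2 \tau} \sin(6 \tau - 3 s)$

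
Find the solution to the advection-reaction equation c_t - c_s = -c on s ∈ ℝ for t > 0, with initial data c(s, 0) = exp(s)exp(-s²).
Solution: Substitute c = exp(s)u, i.e. u = exp(-s)c.
By the product rule, c_s = exp(s)(u_s + u), c_t = exp(s)u_t.
Substituting into the PDE and dividing by exp(s): u_t - (u_s + u) = -u.
The lower-order terms cancel, leaving the standard advection equation u_t - u_s = 0.
Initial data for u: u(s,0) = exp(-s)c(s,0) = exp(-s²).
Solve for u:
  By method of characteristics (waves move left with speed 1):
  Along characteristics s + t = const, u is constant, so u(s,t) = f(s + t) with f = u(·, 0).
Hence u(s,t) = exp(-(s + t)²).
Transform back: c(s,t) = exp(s)u(s,t).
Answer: c(s, t) = exp(s)exp(-(s + t)²)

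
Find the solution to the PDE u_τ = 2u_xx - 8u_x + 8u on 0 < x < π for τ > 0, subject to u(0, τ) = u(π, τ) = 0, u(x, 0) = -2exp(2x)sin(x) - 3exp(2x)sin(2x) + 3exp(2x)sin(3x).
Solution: Substitute u = exp(2x)w, i.e. w = exp(-2x)u.
By the product rule, u_x = exp(2x)(w_x + 2w), u_xx = exp(2x)(w_xx + 4w_x + 4w), u_τ = exp(2x)w_τ.
Substituting into the PDE and dividing by exp(2x): w_τ = 2(w_xx + 4w_x + 4w) - 8(w_x + 2w) + 8w.
The lower-order terms cancel, leaving the standard heat equation w_τ = 2w_xx.
Initial data for w: w(x,0) = exp(-2x)u(x,0) = -2sin(x) - 3sin(2x) + 3sin(3x). The boundary conditions carry over: w(0,τ) = w(π,τ) = 0.
Solve for w:
  Using separation of variables w = X(x)T(τ):
  Eigenfunctions: sin(nx), n = 1, 2, 3, ...
  General solution: w(x, τ) = Σ c_n sin(nx) exp(-2n² τ)
  Matching w(x,0) = -2sin(x) - 3sin(2x) + 3sin(3x) term by term: c_1=-2, c_2=-3, c_3=3.
Hence w(x,τ) = -2exp(-2τ)sin(x) - 3exp(-8τ)sin(2x) + 3exp(-18τ)sin(3x).
Transform back: u(x,τ) = exp(2x)w(x,τ).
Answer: u(x, τ) = -2exp(2x)exp(-2τ)sin(x) - 3exp(2x)exp(-8τ)sin(2x) + 3exp(2x)exp(-18τ)sin(3x)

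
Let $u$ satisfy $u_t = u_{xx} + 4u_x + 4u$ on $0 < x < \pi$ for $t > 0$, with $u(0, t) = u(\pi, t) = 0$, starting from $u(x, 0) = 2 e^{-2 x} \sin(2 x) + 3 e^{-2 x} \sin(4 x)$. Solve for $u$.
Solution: Substitute $u = e^{-2x}w$.
Then $u_x = e^{-2x}(w_x - 2w)$, $u_{xx} = e^{-2x}(w_{xx} - 4w_x + 4w)$, $u_t = e^{-2x}w_t$; substituting and dividing by $e^{-2x}$, the lower-order terms cancel: $w_t = w_{xx}$ (standard heat equation).
Data for $w$: $w(x,0) = e^{2x}u(x,0) = 2 \sin(2 x) + 3 \sin(4 x)$. The boundary conditions carry over: $w(0,t) = w(\pi,t) = 0$.
Separating variables: $w = \sum c_n e^{-n^2t} \sin(nx)$. From $w(x,0) = 2 \sin(2 x) + 3 \sin(4 x)$: $c_2=2, c_4=3$.
So $w(x,t) = 2 e^{-4 t} \sin(2 x) + 3 e^{-16 t} \sin(4 x)$, and $u(x,t) = e^{-2x}w(x,t)$.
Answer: $u(x, t) = 2 e^{-4 t} e^{-2 x} \sin(2 x) + 3 e^{-16 t} e^{-2 x} \sin(4 x)$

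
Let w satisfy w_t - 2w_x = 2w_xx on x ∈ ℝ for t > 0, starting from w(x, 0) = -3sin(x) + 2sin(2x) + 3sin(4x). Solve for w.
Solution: Moving frame: η = x + 2t, σ = t, w = u(η,σ), so w_t = u_σ + 2u_η and w_xx = u_ηη.
Hence w_t - 2w_x = u_σ and the PDE becomes the heat equation u_σ = 2u_ηη on η ∈ ℝ.
Initial data: u(η,0) = w(η,0) = -3sin(η) + 2sin(2η) + 3sin(4η). Each mode sin(nη) decays as exp(-2n²σ) on ℝ, so u(η,σ) = Σ c_n exp(-2n²σ) sin(nη) with c_1=-3, c_2=2, c_4=3: u(η,σ) = -3exp(-2σ)sin(η) + 2exp(-8σ)sin(2η) + 3exp(-32σ)sin(4η).
Substituting back: w(x,t) = u(x + 2t, t).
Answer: w(x, t) = -3exp(-2t)sin(2t + x) + 2exp(-8t)sin(4t + 2x) + 3exp(-32t)sin(8t + 4x)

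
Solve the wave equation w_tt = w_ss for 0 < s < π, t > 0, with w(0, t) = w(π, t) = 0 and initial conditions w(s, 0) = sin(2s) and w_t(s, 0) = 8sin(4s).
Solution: Separating variables: w = Σ [A_n cos(ω_n t) + B_n sin(ω_n t)] sin(ns), ω_n = n. From ICs (B_n = velocity coefficient / ω_n): A_2=1, B_4=2.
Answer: w(s, t) = sin(2s)cos(2t) + 2sin(4s)sin(4t)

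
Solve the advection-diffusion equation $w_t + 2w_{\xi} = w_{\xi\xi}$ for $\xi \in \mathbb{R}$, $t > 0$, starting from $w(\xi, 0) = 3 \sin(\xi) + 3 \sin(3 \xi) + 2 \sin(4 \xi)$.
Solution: Change to a moving frame: let $\eta = \xi - 2t$, $\sigma = t$ and write $w(\xi,t) = u(\eta,\sigma)$.
By the chain rule $w_t = u_{\sigma} - 2u_{\eta}$, $w_{\xi} = u_{\eta}$, $w_{\xi\xi} = u_{\eta\eta}$.
Then $w_t + 2w_{\xi} = u_{\sigma}$: the advection term cancels and the PDE becomes the heat equation $u_{\sigma} = u_{\eta\eta}$ on $\eta \in \mathbb{R}$.
Initial data: $u(\eta,0) = w(\eta,0) = 3 \sin(\eta) + 3 \sin(3 \eta) + 2 \sin(4 \eta)$.
On $\eta \in \mathbb{R}$ each mode satisfies $(\sin(n\eta))'' = -n^2 \sin(n\eta)$, so $e^{-n^2\sigma} \sin(n\eta)$ solves the heat equation; by superposition $u(\eta,\sigma) = \sum c_n e^{-n^2\sigma} \sin(n\eta)$.
Reading off the coefficients: $c_1=3, c_3=3, c_4=2$, so $u(\eta,\sigma) = 3 e^{-\sigma} \sin(\eta) + 3 e^{-9 \sigma} \sin(3 \eta) + 2 e^{-16 \sigma} \sin(4 \eta)$.
Substituting back $\eta = \xi - 2t$, $\sigma = t$: $w(\xi,t) = u(\xi - 2t, t)$.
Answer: $w(\xi, t) = 3 e^{-t} \sin(\xi - 2 t) + 3 e^{-9 t} \sin(3 \xi - 6 t) + 2 e^{-16 t} \sin(4 \xi - 8 t)$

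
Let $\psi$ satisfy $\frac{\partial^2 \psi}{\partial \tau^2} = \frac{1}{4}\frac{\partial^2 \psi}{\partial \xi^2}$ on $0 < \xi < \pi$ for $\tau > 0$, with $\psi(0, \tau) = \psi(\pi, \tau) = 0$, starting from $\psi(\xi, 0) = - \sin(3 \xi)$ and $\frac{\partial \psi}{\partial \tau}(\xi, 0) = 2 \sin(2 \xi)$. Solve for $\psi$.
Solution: Using separation of variables $\psi = X(\xi)T(\tau)$:
Eigenfunctions: $\sin(n\xi)$, $n = 1, 2, 3, \ldots$
General solution: $\psi(\xi, \tau) = \sum [A_n \cos(n \tau/2) + B_n \sin(n \tau/2)] \sin(n\xi)$
From $\psi(\xi,0) = - \sin(3 \xi)$: $A_3=-1$. From $\psi_{\tau}(\xi,0) = 2 \sin(2 \xi)$, using $\psi_{\tau}(\xi,0) = \sum \omega_n B_n \sin(n\xi)$ with $\omega_n = n/2$: $B_2 = 2/1 = 2$.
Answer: $\psi(\xi, \tau) = 2 \sin(\tau) \sin(2 \xi) -  \sin(3 \xi) \cos(3 \tau/2)$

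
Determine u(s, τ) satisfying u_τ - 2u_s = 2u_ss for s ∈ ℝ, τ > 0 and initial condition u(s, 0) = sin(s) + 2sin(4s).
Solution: Moving frame: η = s + 2τ, σ = τ, u = w(η,σ), so u_τ = w_σ + 2w_η and u_ss = w_ηη.
Hence u_τ - 2u_s = w_σ and the PDE becomes the heat equation w_σ = 2w_ηη on η ∈ ℝ.
Initial data: w(η,0) = u(η,0) = sin(η) + 2sin(4η). Each mode sin(nη) decays as exp(-2n²σ) on ℝ, so w(η,σ) = Σ c_n exp(-2n²σ) sin(nη) with c_1=1, c_4=2: w(η,σ) = exp(-2σ)sin(η) + 2exp(-32σ)sin(4η).
Substituting back: u(s,τ) = w(s + 2τ, τ).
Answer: u(s, τ) = exp(-2τ)sin(s + 2τ) + 2exp(-32τ)sin(4s + 8τ)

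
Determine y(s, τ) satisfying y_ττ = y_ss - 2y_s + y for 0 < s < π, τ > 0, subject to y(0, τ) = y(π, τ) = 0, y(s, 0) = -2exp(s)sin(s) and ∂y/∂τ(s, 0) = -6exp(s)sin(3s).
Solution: Substitute y = exp(s)u, i.e. u = exp(-s)y.
By the product rule, y_s = exp(s)(u_s + u), y_ss = exp(s)(u_ss + 2u_s + u), y_ττ = exp(s)u_ττ.
Substituting into the PDE and dividing by exp(s): u_ττ = (u_ss + 2u_s + u) - 2(u_s + u) + u.
The lower-order terms cancel, leaving the standard wave equation u_ττ = u_ss.
Initial data for u: u(s,0) = exp(-s)y(s,0) = -2sin(s); u_τ(s,0) = exp(-s)y_τ(s,0) = -6sin(3s). The boundary conditions carry over: u(0,τ) = u(π,τ) = 0.
Solve for u:
  Using separation of variables u = X(s)T(τ):
  Eigenfunctions: sin(ns), n = 1, 2, 3, ...
  General solution: u(s, τ) = Σ [A_n cos(n τ) + B_n sin(n τ)] sin(ns)
  From u(s,0) = -2sin(s): A_1=-2. From u_τ(s,0) = -6sin(3s), using u_τ(s,0) = Σ ω_n B_n sin(ns) with ω_n = n: B_3 = (-6)/3 = -2.
Hence u(s,τ) = -2sin(s)cos(τ) - 2sin(3s)sin(3τ).
Transform back: y(s,τ) = exp(s)u(s,τ).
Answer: y(s, τ) = -2exp(s)sin(s)cos(τ) - 2exp(s)sin(3s)sin(3τ)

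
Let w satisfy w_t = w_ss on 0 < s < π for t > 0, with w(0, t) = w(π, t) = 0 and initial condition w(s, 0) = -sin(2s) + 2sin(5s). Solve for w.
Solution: Separating variables: w = Σ c_n exp(-n²t) sin(ns). From w(s,0) = -sin(2s) + 2sin(5s): c_2=-1, c_5=2.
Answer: w(s, t) = -exp(-4t)sin(2s) + 2exp(-25t)sin(5s)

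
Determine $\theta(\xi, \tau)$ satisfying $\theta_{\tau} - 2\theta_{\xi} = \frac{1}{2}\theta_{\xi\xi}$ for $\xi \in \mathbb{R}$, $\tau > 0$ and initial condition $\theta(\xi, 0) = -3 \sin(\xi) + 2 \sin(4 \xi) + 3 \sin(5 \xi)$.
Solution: Change to a moving frame: let $\eta = \xi + 2\tau$, $\sigma = \tau$ and write $\theta(\xi,\tau) = u(\eta,\sigma)$.
By the chain rule $\theta_{\tau} = u_{\sigma} + 2u_{\eta}$, $\theta_{\xi} = u_{\eta}$, $\theta_{\xi\xi} = u_{\eta\eta}$.
Then $\theta_{\tau} - 2\theta_{\xi} = u_{\sigma}$: the advection term cancels and the PDE becomes the heat equation $u_{\sigma} = \frac{1}{2}u_{\eta\eta}$ on $\eta \in \mathbb{R}$.
Initial data: $u(\eta,0) = \theta(\eta,0) = -3 \sin(\eta) + 2 \sin(4 \eta) + 3 \sin(5 \eta)$.
On $\eta \in \mathbb{R}$ each mode satisfies $(\sin(n\eta))'' = -n^2 \sin(n\eta)$, so $e^{-n^2\sigma/2} \sin(n\eta)$ solves the heat equation; by superposition $u(\eta,\sigma) = \sum c_n e^{-n^2\sigma/2} \sin(n\eta)$.
Reading off the coefficients: $c_1=-3, c_4=2, c_5=3$, so $u(\eta,\sigma) = 2 e^{-8 \sigma} \sin(4 \eta) - 3 e^{-\sigma/2} \sin(\eta) + 3 e^{-25 \sigma/2} \sin(5 \eta)$.
Substituting back $\eta = \xi + 2\tau$, $\sigma = \tau$: $\theta(\xi,\tau) = u(\xi + 2\tau, \tau)$.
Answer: $\theta(\xi, \tau) = 2 e^{-8 \tau} \sin(8 \tau + 4 \xi) - 3 e^{-\tau/2} \sin(2 \tau + \xi) + 3 e^{-25 \tau/2} \sin(10 \tau + 5 \xi)$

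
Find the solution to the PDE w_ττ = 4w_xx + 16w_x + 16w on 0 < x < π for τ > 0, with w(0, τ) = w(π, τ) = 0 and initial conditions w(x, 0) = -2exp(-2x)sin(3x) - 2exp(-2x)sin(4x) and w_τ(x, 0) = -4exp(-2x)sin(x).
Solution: Substitute w = exp(-2x)u.
Then w_x = exp(-2x)(u_x - 2u), w_xx = exp(-2x)(u_xx - 4u_x + 4u), w_ττ = exp(-2x)u_ττ; substituting and dividing by exp(-2x), the lower-order terms cancel: u_ττ = 4u_xx (standard wave equation).
Data for u: u(x,0) = exp(2x)w(x,0) = -2sin(3x) - 2sin(4x); u_τ(x,0) = exp(2x)w_τ(x,0) = -4sin(x). The boundary conditions carry over: u(0,τ) = u(π,τ) = 0.
Separating variables: u = Σ [A_n cos(ω_n τ) + B_n sin(ω_n τ)] sin(nx), ω_n = 2n. From ICs (B_n = velocity coefficient / ω_n): A_3=-2, A_4=-2, B_1=-2.
So u(x,τ) = -2sin(x)sin(2τ) - 2sin(3x)cos(6τ) - 2sin(4x)cos(8τ), and w(x,τ) = exp(-2x)u(x,τ).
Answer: w(x, τ) = -2exp(-2x)sin(x)sin(2τ) - 2exp(-2x)sin(3x)cos(6τ) - 2exp(-2x)sin(4x)cos(8τ)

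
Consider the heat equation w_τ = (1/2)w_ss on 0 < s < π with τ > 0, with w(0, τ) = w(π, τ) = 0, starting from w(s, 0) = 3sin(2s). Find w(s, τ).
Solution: Using separation of variables w = X(s)T(τ):
Eigenfunctions: sin(ns), n = 1, 2, 3, ...
General solution: w(s, τ) = Σ c_n sin(ns) exp(-n² τ/2)
Matching w(s,0) = 3sin(2s) term by term: c_2=3.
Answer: w(s, τ) = 3exp(-2τ)sin(2s)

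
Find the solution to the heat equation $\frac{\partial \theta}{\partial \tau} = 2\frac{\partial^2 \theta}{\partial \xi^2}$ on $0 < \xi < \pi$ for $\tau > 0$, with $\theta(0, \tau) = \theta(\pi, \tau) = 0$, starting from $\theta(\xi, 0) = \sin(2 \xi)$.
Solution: Separating variables: $\theta = \sum c_n e^{-2n^2\tau} \sin(n\xi)$. From $\theta(\xi,0) = \sin(2 \xi)$: $c_2=1$.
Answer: $\theta(\xi, \tau) = e^{-8 \tau} \sin(2 \xi)$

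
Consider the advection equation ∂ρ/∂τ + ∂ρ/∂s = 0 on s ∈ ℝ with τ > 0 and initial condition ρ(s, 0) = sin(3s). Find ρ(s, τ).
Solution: By characteristics (ds/dτ = 1), ρ(s,τ) = f(s - τ) with f = ρ(·, 0).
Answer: ρ(s, τ) = sin(3s - 3τ)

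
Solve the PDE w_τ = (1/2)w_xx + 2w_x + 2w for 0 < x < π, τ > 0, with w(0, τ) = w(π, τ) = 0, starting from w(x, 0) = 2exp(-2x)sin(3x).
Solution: Substitute w = exp(-2x)u.
Then w_x = exp(-2x)(u_x - 2u), w_xx = exp(-2x)(u_xx - 4u_x + 4u), w_τ = exp(-2x)u_τ; substituting and dividing by exp(-2x), the lower-order terms cancel: u_τ = (1/2)u_xx (standard heat equation).
Data for u: u(x,0) = exp(2x)w(x,0) = 2sin(3x). The boundary conditions carry over: u(0,τ) = u(π,τ) = 0.
Separating variables: u = Σ c_n exp(-n²τ/2) sin(nx). From u(x,0) = 2sin(3x): c_3=2.
So u(x,τ) = 2exp(-9τ/2)sin(3x), and w(x,τ) = exp(-2x)u(x,τ).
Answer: w(x, τ) = 2exp(-2x)exp(-9τ/2)sin(3x)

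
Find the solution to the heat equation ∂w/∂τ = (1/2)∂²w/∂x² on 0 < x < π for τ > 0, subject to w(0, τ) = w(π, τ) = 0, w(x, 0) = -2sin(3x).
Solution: Separating variables: w = Σ c_n exp(-n²τ/2) sin(nx). From w(x,0) = -2sin(3x): c_3=-2.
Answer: w(x, τ) = -2exp(-9τ/2)sin(3x)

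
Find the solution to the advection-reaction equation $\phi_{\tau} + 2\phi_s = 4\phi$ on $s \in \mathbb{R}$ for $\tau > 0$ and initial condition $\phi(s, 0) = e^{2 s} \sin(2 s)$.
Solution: Substitute $\phi = e^{2s}u$, i.e. $u = e^{-2s}\phi$.
By the product rule, $\phi_s = e^{2s}(u_s + 2u)$, $\phi_{\tau} = e^{2s}u_{\tau}$.
Substituting into the PDE and dividing by $e^{2s}$: $u_{\tau} + 2(u_s + 2u) = 4u$.
The lower-order terms cancel, leaving the standard advection equation $u_{\tau} + 2u_s = 0$.
Initial data for $u$: $u(s,0) = e^{-2s}\phi(s,0) = \sin(2 s)$.
Solve for $u$:
  By method of characteristics (waves move right with speed 2):
  Along characteristics $s - 2\tau =$ const, $u$ is constant, so $u(s,\tau) = f(s - 2\tau)$ with $f = u( \cdot , 0)$.
Hence $u(s,\tau) = \sin(2 s - 4 \tau)$.
Transform back: $\phi(s,\tau) = e^{2s}u(s,\tau)$.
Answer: $\phi(s, \tau) = - e^{2 s} \sin(4 \tau - 2 s)$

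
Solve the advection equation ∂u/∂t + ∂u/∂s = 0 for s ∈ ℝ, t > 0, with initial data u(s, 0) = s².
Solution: By characteristics (ds/dt = 1), u(s,t) = f(s - t) with f = u(·, 0).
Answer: u(s, t) = s² - 2st + t²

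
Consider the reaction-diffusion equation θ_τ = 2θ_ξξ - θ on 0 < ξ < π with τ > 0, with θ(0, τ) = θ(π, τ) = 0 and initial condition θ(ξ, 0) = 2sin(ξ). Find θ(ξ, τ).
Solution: Substitute θ = exp(-τ)u, i.e. u = exp(τ)θ.
By the product rule, θ_τ = exp(-τ)(u_τ - u), θ_ξξ = exp(-τ)u_ξξ.
Substituting into the PDE and dividing by exp(-τ): u_τ - u = 2u_ξξ - u.
The lower-order terms cancel, leaving the standard heat equation u_τ = 2u_ξξ.
Initial data for u: u(ξ,0) = θ(ξ,0) = 2sin(ξ). The boundary conditions carry over: u(0,τ) = u(π,τ) = 0.
Solve for u:
  Using separation of variables u = X(ξ)G(τ):
  Eigenfunctions: sin(nξ), n = 1, 2, 3, ...
  General solution: u(ξ, τ) = Σ c_n sin(nξ) exp(-2n² τ)
  Matching u(ξ,0) = 2sin(ξ) term by term: c_1=2.
Hence u(ξ,τ) = 2exp(-2τ)sin(ξ).
Transform back: θ(ξ,τ) = exp(-τ)u(ξ,τ).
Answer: θ(ξ, τ) = 2exp(-3τ)sin(ξ)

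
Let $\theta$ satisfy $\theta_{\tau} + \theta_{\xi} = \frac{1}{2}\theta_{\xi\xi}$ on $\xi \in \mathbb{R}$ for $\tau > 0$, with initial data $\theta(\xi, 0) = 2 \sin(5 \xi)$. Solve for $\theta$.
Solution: Moving frame: $\eta = \xi - \tau$, $\sigma = \tau$, $\theta = u(\eta,\sigma)$, so $\theta_{\tau} = u_{\sigma} - u_{\eta}$ and $\theta_{\xi\xi} = u_{\eta\eta}$.
Hence $\theta_{\tau} + \theta_{\xi} = u_{\sigma}$ and the PDE becomes the heat equation $u_{\sigma} = \frac{1}{2}u_{\eta\eta}$ on $\eta \in \mathbb{R}$.
Initial data: $u(\eta,0) = \theta(\eta,0) = 2 \sin(5 \eta)$. Each mode $\sin(n\eta)$ decays as $e^{-n^2\sigma/2}$ on $\mathbb{R}$, so $u(\eta,\sigma) = \sum c_n e^{-n^2\sigma/2} \sin(n\eta)$ with $c_5=2$: $u(\eta,\sigma) = 2 e^{-25 \sigma/2} \sin(5 \eta)$.
Substituting back: $\theta(\xi,\tau) = u(\xi - \tau, \tau)$.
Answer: $\theta(\xi, \tau) = -2 e^{-25 \tau/2} \sin(5 \tau - 5 \xi)$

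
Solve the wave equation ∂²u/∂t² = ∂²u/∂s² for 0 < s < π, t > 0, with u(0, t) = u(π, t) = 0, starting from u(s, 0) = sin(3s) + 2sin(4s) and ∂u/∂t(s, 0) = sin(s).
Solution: Separating variables: u = Σ [A_n cos(ω_n t) + B_n sin(ω_n t)] sin(ns), ω_n = n. From ICs (B_n = velocity coefficient / ω_n): A_3=1, A_4=2, B_1=1.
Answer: u(s, t) = sin(s)sin(t) + sin(3s)cos(3t) + 2sin(4s)cos(4t)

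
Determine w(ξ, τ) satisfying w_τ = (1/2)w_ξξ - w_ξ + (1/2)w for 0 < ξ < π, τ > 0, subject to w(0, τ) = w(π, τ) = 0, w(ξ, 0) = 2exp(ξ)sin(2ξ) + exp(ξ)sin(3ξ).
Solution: Substitute w = exp(ξ)u.
Then w_ξ = exp(ξ)(u_ξ + u), w_ξξ = exp(ξ)(u_ξξ + 2u_ξ + u), w_τ = exp(ξ)u_τ; substituting and dividing by exp(ξ), the lower-order terms cancel: u_τ = (1/2)u_ξξ (standard heat equation).
Data for u: u(ξ,0) = exp(-ξ)w(ξ,0) = 2sin(2ξ) + sin(3ξ). The boundary conditions carry over: u(0,τ) = u(π,τ) = 0.
Separating variables: u = Σ c_n exp(-n²τ/2) sin(nξ). From u(ξ,0) = 2sin(2ξ) + sin(3ξ): c_2=2, c_3=1.
So u(ξ,τ) = 2exp(-2τ)sin(2ξ) + exp(-9τ/2)sin(3ξ), and w(ξ,τ) = exp(ξ)u(ξ,τ).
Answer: w(ξ, τ) = 2exp(ξ)exp(-2τ)sin(2ξ) + exp(ξ)exp(-9τ/2)sin(3ξ)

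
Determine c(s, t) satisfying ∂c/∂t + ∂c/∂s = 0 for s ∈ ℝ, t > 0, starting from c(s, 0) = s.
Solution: By method of characteristics (waves move right with speed 1):
Along characteristics s - t = const, c is constant, so c(s,t) = f(s - t) with f = c(·, 0).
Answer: c(s, t) = s - t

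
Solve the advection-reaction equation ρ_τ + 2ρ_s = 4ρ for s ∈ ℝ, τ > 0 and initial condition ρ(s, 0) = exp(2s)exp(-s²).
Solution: Substitute ρ = exp(2s)u, i.e. u = exp(-2s)ρ.
By the product rule, ρ_s = exp(2s)(u_s + 2u), ρ_τ = exp(2s)u_τ.
Substituting into the PDE and dividing by exp(2s): u_τ + 2(u_s + 2u) = 4u.
The lower-order terms cancel, leaving the standard advection equation u_τ + 2u_s = 0.
Initial data for u: u(s,0) = exp(-2s)ρ(s,0) = exp(-s²).
Solve for u:
  By method of characteristics (waves move right with speed 2):
  Along characteristics s - 2τ = const, u is constant, so u(s,τ) = f(s - 2τ) with f = u(·, 0).
Hence u(s,τ) = exp(-(s - 2τ)²).
Transform back: ρ(s,τ) = exp(2s)u(s,τ).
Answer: ρ(s, τ) = exp(2s)exp(-(s - 2τ)²)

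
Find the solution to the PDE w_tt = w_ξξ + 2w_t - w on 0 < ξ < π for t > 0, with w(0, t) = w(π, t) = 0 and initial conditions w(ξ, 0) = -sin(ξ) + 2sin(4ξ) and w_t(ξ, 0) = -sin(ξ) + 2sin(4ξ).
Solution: Substitute w = exp(t)u.
Then w_t = exp(t)(u_t + u), w_tt = exp(t)(u_tt + 2u_t + u), w_ξξ = exp(t)u_ξξ; substituting and dividing by exp(t), the lower-order terms cancel: u_tt = u_ξξ (standard wave equation).
Data for u: u(ξ,0) = w(ξ,0) = -sin(ξ) + 2sin(4ξ); u_t(ξ,0) = w_t(ξ,0) - w(ξ,0) = 0. The boundary conditions carry over: u(0,t) = u(π,t) = 0.
Separating variables: u = Σ [A_n cos(ω_n t) + B_n sin(ω_n t)] sin(nξ), ω_n = n. From ICs: A_1=-1, A_4=2.
So u(ξ,t) = -sin(ξ)cos(t) + 2sin(4ξ)cos(4t), and w(ξ,t) = exp(t)u(ξ,t).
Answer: w(ξ, t) = -exp(t)sin(ξ)cos(t) + 2exp(t)sin(4ξ)cos(4t)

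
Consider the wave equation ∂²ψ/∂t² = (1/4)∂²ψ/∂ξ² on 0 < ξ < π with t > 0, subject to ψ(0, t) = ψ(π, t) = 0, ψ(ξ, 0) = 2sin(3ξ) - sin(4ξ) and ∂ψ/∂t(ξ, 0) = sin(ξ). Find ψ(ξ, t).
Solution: Using separation of variables ψ = X(ξ)T(t):
Eigenfunctions: sin(nξ), n = 1, 2, 3, ...
General solution: ψ(ξ, t) = Σ [A_n cos(n t/2) + B_n sin(n t/2)] sin(nξ)
From ψ(ξ,0) = 2sin(3ξ) - sin(4ξ): A_3=2, A_4=-1. From ψ_t(ξ,0) = sin(ξ), using ψ_t(ξ,0) = Σ ω_n B_n sin(nξ) with ω_n = n/2: B_1 = 1/(1/2) = 2.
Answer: ψ(ξ, t) = 2sin(t/2)sin(ξ) + 2sin(3ξ)cos(3t/2) - sin(4ξ)cos(2t)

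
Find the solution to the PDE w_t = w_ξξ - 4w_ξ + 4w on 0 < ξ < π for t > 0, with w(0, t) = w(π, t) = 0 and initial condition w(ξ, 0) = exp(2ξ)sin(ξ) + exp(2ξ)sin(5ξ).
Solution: Substitute w = exp(2ξ)u.
Then w_ξ = exp(2ξ)(u_ξ + 2u), w_ξξ = exp(2ξ)(u_ξξ + 4u_ξ + 4u), w_t = exp(2ξ)u_t; substituting and dividing by exp(2ξ), the lower-order terms cancel: u_t = u_ξξ (standard heat equation).
Data for u: u(ξ,0) = exp(-2ξ)w(ξ,0) = sin(ξ) + sin(5ξ). The boundary conditions carry over: u(0,t) = u(π,t) = 0.
Separating variables: u = Σ c_n exp(-n²t) sin(nξ). From u(ξ,0) = sin(ξ) + sin(5ξ): c_1=1, c_5=1.
So u(ξ,t) = exp(-t)sin(ξ) + exp(-25t)sin(5ξ), and w(ξ,t) = exp(2ξ)u(ξ,t).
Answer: w(ξ, t) = exp(-t)exp(2ξ)sin(ξ) + exp(-25t)exp(2ξ)sin(5ξ)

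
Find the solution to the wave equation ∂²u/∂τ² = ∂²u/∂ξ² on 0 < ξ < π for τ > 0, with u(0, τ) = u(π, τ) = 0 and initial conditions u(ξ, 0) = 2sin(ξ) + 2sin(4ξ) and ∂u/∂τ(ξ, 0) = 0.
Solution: Using separation of variables u = X(ξ)T(τ):
Eigenfunctions: sin(nξ), n = 1, 2, 3, ...
General solution: u(ξ, τ) = Σ [A_n cos(n τ) + B_n sin(n τ)] sin(nξ)
From u(ξ,0) = 2sin(ξ) + 2sin(4ξ): A_1=2, A_4=2. From u_τ(ξ,0) = 0: all B_n = 0.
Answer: u(ξ, τ) = 2sin(ξ)cos(τ) + 2sin(4ξ)cos(4τ)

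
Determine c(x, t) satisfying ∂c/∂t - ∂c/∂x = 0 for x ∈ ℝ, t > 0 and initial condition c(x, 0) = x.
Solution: By method of characteristics (waves move left with speed 1):
Along characteristics x + t = const, c is constant, so c(x,t) = f(x + t) with f = c(·, 0).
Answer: c(x, t) = t + x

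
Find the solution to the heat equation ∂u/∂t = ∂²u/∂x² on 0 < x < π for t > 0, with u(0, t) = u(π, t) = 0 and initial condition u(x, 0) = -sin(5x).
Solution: Using separation of variables u = X(x)T(t):
Eigenfunctions: sin(nx), n = 1, 2, 3, ...
General solution: u(x, t) = Σ c_n sin(nx) exp(-n² t)
Matching u(x,0) = -sin(5x) term by term: c_5=-1.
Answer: u(x, t) = -exp(-25t)sin(5x)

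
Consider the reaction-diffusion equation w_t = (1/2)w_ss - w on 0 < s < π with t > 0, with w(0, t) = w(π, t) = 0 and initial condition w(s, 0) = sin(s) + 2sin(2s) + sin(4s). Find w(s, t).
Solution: Substitute w = exp(-t)u.
Then w_t = exp(-t)(u_t - u), w_ss = exp(-t)u_ss; substituting and dividing by exp(-t), the lower-order terms cancel: u_t = (1/2)u_ss (standard heat equation).
Data for u: u(s,0) = w(s,0) = sin(s) + 2sin(2s) + sin(4s). The boundary conditions carry over: u(0,t) = u(π,t) = 0.
Separating variables: u = Σ c_n exp(-n²t/2) sin(ns). From u(s,0) = sin(s) + 2sin(2s) + sin(4s): c_1=1, c_2=2, c_4=1.
So u(s,t) = 2exp(-2t)sin(2s) + exp(-8t)sin(4s) + exp(-t/2)sin(s), and w(s,t) = exp(-t)u(s,t).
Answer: w(s, t) = 2exp(-3t)sin(2s) + exp(-9t)sin(4s) + exp(-3t/2)sin(s)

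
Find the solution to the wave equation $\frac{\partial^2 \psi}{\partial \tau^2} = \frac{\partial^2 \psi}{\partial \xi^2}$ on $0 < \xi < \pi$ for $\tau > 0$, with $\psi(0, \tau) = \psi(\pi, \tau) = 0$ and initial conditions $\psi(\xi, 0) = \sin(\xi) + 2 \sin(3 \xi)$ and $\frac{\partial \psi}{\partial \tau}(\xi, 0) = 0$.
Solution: Separating variables: $\psi = \sum [A_n \cos(\omega_n \tau) + B_n \sin(\omega_n \tau)] \sin(n\xi)$, $\omega_n = n$. From ICs: $A_1=1, A_3=2$.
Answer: $\psi(\xi, \tau) = \sin(\xi) \cos(\tau) + 2 \sin(3 \xi) \cos(3 \tau)$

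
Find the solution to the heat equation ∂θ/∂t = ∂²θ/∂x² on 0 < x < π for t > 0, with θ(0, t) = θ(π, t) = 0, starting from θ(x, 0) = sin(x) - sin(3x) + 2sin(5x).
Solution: Separating variables: θ = Σ c_n exp(-n²t) sin(nx). From θ(x,0) = sin(x) - sin(3x) + 2sin(5x): c_1=1, c_3=-1, c_5=2.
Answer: θ(x, t) = exp(-t)sin(x) - exp(-9t)sin(3x) + 2exp(-25t)sin(5x)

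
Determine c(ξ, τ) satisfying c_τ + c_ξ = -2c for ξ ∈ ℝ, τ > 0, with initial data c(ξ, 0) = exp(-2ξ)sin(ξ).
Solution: Substitute c = exp(-2ξ)u, i.e. u = exp(2ξ)c.
By the product rule, c_ξ = exp(-2ξ)(u_ξ - 2u), c_τ = exp(-2ξ)u_τ.
Substituting into the PDE and dividing by exp(-2ξ): u_τ + (u_ξ - 2u) = -2u.
The lower-order terms cancel, leaving the standard advection equation u_τ + u_ξ = 0.
Initial data for u: u(ξ,0) = exp(2ξ)c(ξ,0) = sin(ξ).
Solve for u:
  By method of characteristics (waves move right with speed 1):
  Along characteristics ξ - τ = const, u is constant, so u(ξ,τ) = f(ξ - τ) with f = u(·, 0).
Hence u(ξ,τ) = sin(ξ - τ).
Transform back: c(ξ,τ) = exp(-2ξ)u(ξ,τ).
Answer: c(ξ, τ) = exp(-2ξ)sin(ξ - τ)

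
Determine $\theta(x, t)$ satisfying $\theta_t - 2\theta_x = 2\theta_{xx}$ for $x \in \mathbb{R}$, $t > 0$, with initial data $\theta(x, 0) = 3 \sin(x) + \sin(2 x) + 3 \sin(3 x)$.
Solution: Change to a moving frame: let $\eta = x + 2t$, $\sigma = t$ and write $\theta(x,t) = u(\eta,\sigma)$.
By the chain rule $\theta_t = u_{\sigma} + 2u_{\eta}$, $\theta_x = u_{\eta}$, $\theta_{xx} = u_{\eta\eta}$.
Then $\theta_t - 2\theta_x = u_{\sigma}$: the advection term cancels and the PDE becomes the heat equation $u_{\sigma} = 2u_{\eta\eta}$ on $\eta \in \mathbb{R}$.
Initial data: $u(\eta,0) = \theta(\eta,0) = 3 \sin(\eta) + \sin(2 \eta) + 3 \sin(3 \eta)$.
On $\eta \in \mathbb{R}$ each mode satisfies $(\sin(n\eta))'' = -n^2 \sin(n\eta)$, so $e^{-2n^2\sigma} \sin(n\eta)$ solves the heat equation; by superposition $u(\eta,\sigma) = \sum c_n e^{-2n^2\sigma} \sin(n\eta)$.
Reading off the coefficients: $c_1=3, c_2=1, c_3=3$, so $u(\eta,\sigma) = 3 e^{-2 \sigma} \sin(\eta) + e^{-8 \sigma} \sin(2 \eta) + 3 e^{-18 \sigma} \sin(3 \eta)$.
Substituting back $\eta = x + 2t$, $\sigma = t$: $\theta(x,t) = u(x + 2t, t)$.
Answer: $\theta(x, t) = 3 e^{-2 t} \sin(2 t + x) + e^{-8 t} \sin(4 t + 2 x) + 3 e^{-18 t} \sin(6 t + 3 x)$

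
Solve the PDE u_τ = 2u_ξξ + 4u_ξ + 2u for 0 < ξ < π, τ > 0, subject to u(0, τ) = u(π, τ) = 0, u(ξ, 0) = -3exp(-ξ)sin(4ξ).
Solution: Substitute u = exp(-ξ)w, i.e. w = exp(ξ)u.
By the product rule, u_ξ = exp(-ξ)(w_ξ - w), u_ξξ = exp(-ξ)(w_ξξ - 2w_ξ + w), u_τ = exp(-ξ)w_τ.
Substituting into the PDE and dividing by exp(-ξ): w_τ = 2(w_ξξ - 2w_ξ + w) + 4(w_ξ - w) + 2w.
The lower-order terms cancel, leaving the standard heat equation w_τ = 2w_ξξ.
Initial data for w: w(ξ,0) = exp(ξ)u(ξ,0) = -3sin(4ξ). The boundary conditions carry over: w(0,τ) = w(π,τ) = 0.
Solve for w:
  Using separation of variables w = X(ξ)T(τ):
  Eigenfunctions: sin(nξ), n = 1, 2, 3, ...
  General solution: w(ξ, τ) = Σ c_n sin(nξ) exp(-2n² τ)
  Matching w(ξ,0) = -3sin(4ξ) term by term: c_4=-3.
Hence w(ξ,τ) = -3exp(-32τ)sin(4ξ).
Transform back: u(ξ,τ) = exp(-ξ)w(ξ,τ).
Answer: u(ξ, τ) = -3exp(-ξ)exp(-32τ)sin(4ξ)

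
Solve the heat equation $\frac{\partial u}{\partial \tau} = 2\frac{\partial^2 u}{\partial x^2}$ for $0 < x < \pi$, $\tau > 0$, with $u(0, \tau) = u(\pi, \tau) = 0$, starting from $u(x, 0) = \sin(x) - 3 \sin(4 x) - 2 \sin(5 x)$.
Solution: Using separation of variables $u = X(x)T(\tau)$:
Eigenfunctions: $\sin(nx)$, $n = 1, 2, 3, \ldots$
General solution: $u(x, \tau) = \sum c_n \sin(nx) e^{-2n^2 \tau}$
Matching $u(x,0) = \sin(x) - 3 \sin(4 x) - 2 \sin(5 x)$ term by term: $c_1=1, c_4=-3, c_5=-2$.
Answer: $u(x, \tau) = e^{-2 \tau} \sin(x) - 3 e^{-32 \tau} \sin(4 x) - 2 e^{-50 \tau} \sin(5 x)$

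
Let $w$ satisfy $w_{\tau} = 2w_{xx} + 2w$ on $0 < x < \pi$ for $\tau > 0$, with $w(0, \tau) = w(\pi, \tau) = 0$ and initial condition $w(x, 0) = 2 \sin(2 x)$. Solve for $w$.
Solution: Substitute $w = e^{2\tau}u$, i.e. $u = e^{-2\tau}w$.
By the product rule, $w_{\tau} = e^{2\tau}(u_{\tau} + 2u)$, $w_{xx} = e^{2\tau}u_{xx}$.
Substituting into the PDE and dividing by $e^{2\tau}$: $u_{\tau} + 2u = 2u_{xx} + 2u$.
The lower-order terms cancel, leaving the standard heat equation $u_{\tau} = 2u_{xx}$.
Initial data for $u$: $u(x,0) = w(x,0) = 2 \sin(2 x)$. The boundary conditions carry over: $u(0,\tau) = u(\pi,\tau) = 0$.
Solve for $u$:
  Using separation of variables $u = X(x)T(\tau)$:
  Eigenfunctions: $\sin(nx)$, $n = 1, 2, 3, \ldots$
  General solution: $u(x, \tau) = \sum c_n \sin(nx) e^{-2n^2 \tau}$
  Matching $u(x,0) = 2 \sin(2 x)$ term by term: $c_2=2$.
Hence $u(x,\tau) = 2 e^{-8 \tau} \sin(2 x)$.
Transform back: $w(x,\tau) = e^{2\tau}u(x,\tau)$.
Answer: $w(x, \tau) = 2 e^{-6 \tau} \sin(2 x)$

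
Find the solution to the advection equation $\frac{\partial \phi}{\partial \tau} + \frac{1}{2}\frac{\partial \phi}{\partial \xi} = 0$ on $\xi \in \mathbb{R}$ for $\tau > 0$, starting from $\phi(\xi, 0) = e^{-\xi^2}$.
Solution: By method of characteristics (waves move right with speed 1/2):
Along characteristics $\xi - \frac{1}{2}\tau =$ const, $\phi$ is constant, so $\phi(\xi,\tau) = f(\xi - \frac{1}{2}\tau)$ with $f = \phi( \cdot , 0)$.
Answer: $\phi(\xi, \tau) = e^{-(-\tau/2 + \xi)^2}$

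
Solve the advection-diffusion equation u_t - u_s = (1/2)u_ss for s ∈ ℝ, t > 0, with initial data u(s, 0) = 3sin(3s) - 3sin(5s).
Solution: Moving frame: η = s + t, σ = t, u = w(η,σ), so u_t = w_σ + w_η and u_ss = w_ηη.
Hence u_t - u_s = w_σ and the PDE becomes the heat equation w_σ = (1/2)w_ηη on η ∈ ℝ.
Initial data: w(η,0) = u(η,0) = 3sin(3η) - 3sin(5η). Each mode sin(nη) decays as exp(-n²σ/2) on ℝ, so w(η,σ) = Σ c_n exp(-n²σ/2) sin(nη) with c_3=3, c_5=-3: w(η,σ) = 3exp(-9σ/2)sin(3η) - 3exp(-25σ/2)sin(5η).
Substituting back: u(s,t) = w(s + t, t).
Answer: u(s, t) = 3exp(-9t/2)sin(3s + 3t) - 3exp(-25t/2)sin(5s + 5t)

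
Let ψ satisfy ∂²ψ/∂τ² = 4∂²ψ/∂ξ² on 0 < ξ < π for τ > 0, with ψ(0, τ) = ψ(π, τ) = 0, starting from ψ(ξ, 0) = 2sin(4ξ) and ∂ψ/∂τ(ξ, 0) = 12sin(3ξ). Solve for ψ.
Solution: Separating variables: ψ = Σ [A_n cos(ω_n τ) + B_n sin(ω_n τ)] sin(nξ), ω_n = 2n. From ICs (B_n = velocity coefficient / ω_n): A_4=2, B_3=2.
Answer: ψ(ξ, τ) = 2sin(3ξ)sin(6τ) + 2sin(4ξ)cos(8τ)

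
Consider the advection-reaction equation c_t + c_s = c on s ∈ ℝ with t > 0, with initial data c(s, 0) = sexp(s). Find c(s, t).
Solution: Substitute c = exp(s)u, i.e. u = exp(-s)c.
By the product rule, c_s = exp(s)(u_s + u), c_t = exp(s)u_t.
Substituting into the PDE and dividing by exp(s): u_t + (u_s + u) = u.
The lower-order terms cancel, leaving the standard advection equation u_t + u_s = 0.
Initial data for u: u(s,0) = exp(-s)c(s,0) = s.
Solve for u:
  By method of characteristics (waves move right with speed 1):
  Along characteristics s - t = const, u is constant, so u(s,t) = f(s - t) with f = u(·, 0).
Hence u(s,t) = s - t.
Transform back: c(s,t) = exp(s)u(s,t).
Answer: c(s, t) = sexp(s) - texp(s)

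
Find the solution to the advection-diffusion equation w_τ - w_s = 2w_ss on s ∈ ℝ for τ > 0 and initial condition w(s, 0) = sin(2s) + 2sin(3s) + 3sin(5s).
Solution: Change to a moving frame: let η = s + τ, σ = τ and write w(s,τ) = u(η,σ).
By the chain rule w_τ = u_σ + u_η, w_s = u_η, w_ss = u_ηη.
Then w_τ - w_s = u_σ: the advection term cancels and the PDE becomes the heat equation u_σ = 2u_ηη on η ∈ ℝ.
Initial data: u(η,0) = w(η,0) = sin(2η) + 2sin(3η) + 3sin(5η).
On η ∈ ℝ each mode satisfies (sin(nη))″ = -n² sin(nη), so exp(-2n²σ) sin(nη) solves the heat equation; by superposition u(η,σ) = Σ c_n exp(-2n²σ) sin(nη).
Reading off the coefficients: c_2=1, c_3=2, c_5=3, so u(η,σ) = exp(-8σ)sin(2η) + 2exp(-18σ)sin(3η) + 3exp(-50σ)sin(5η).
Substituting back η = s + τ, σ = τ: w(s,τ) = u(s + τ, τ).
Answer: w(s, τ) = exp(-8τ)sin(2s + 2τ) + 2exp(-18τ)sin(3s + 3τ) + 3exp(-50τ)sin(5s + 5τ)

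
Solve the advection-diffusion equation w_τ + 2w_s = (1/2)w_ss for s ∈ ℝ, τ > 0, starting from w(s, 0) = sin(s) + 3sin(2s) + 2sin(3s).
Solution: Moving frame: η = s - 2τ, σ = τ, w = u(η,σ), so w_τ = u_σ - 2u_η and w_ss = u_ηη.
Hence w_τ + 2w_s = u_σ and the PDE becomes the heat equation u_σ = (1/2)u_ηη on η ∈ ℝ.
Initial data: u(η,0) = w(η,0) = sin(η) + 3sin(2η) + 2sin(3η). Each mode sin(nη) decays as exp(-n²σ/2) on ℝ, so u(η,σ) = Σ c_n exp(-n²σ/2) sin(nη) with c_1=1, c_2=3, c_3=2: u(η,σ) = 3exp(-2σ)sin(2η) + exp(-σ/2)sin(η) + 2exp(-9σ/2)sin(3η).
Substituting back: w(s,τ) = u(s - 2τ, τ).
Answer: w(s, τ) = 3exp(-2τ)sin(2s - 4τ) + exp(-τ/2)sin(s - 2τ) + 2exp(-9τ/2)sin(3s - 6τ)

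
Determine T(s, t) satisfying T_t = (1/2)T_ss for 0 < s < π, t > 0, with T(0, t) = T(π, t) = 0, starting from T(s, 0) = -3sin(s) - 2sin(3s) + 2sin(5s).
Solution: Using separation of variables T = X(s)G(t):
Eigenfunctions: sin(ns), n = 1, 2, 3, ...
General solution: T(s, t) = Σ c_n sin(ns) exp(-n² t/2)
Matching T(s,0) = -3sin(s) - 2sin(3s) + 2sin(5s) term by term: c_1=-3, c_3=-2, c_5=2.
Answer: T(s, t) = -3exp(-t/2)sin(s) - 2exp(-9t/2)sin(3s) + 2exp(-25t/2)sin(5s)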